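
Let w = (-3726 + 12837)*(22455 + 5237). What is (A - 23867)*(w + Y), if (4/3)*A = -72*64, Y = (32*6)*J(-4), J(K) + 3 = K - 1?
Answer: -6893600441148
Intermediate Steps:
J(K) = -4 + K (J(K) = -3 + (K - 1) = -3 + (-1 + K) = -4 + K)
Y = -1536 (Y = (32*6)*(-4 - 4) = 192*(-8) = -1536)
A = -3456 (A = 3*(-72*64)/4 = (3/4)*(-4608) = -3456)
w = 252301812 (w = 9111*27692 = 252301812)
(A - 23867)*(w + Y) = (-3456 - 23867)*(252301812 - 1536) = -27323*252300276 = -6893600441148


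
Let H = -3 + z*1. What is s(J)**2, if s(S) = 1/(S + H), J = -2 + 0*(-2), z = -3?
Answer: 1/64 ≈ 0.015625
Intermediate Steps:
J = -2 (J = -2 + 0 = -2)
H = -6 (H = -3 - 3*1 = -3 - 3 = -6)
s(S) = 1/(-6 + S) (s(S) = 1/(S - 6) = 1/(-6 + S))
s(J)**2 = (1/(-6 - 2))**2 = (1/(-8))**2 = (-1/8)**2 = 1/64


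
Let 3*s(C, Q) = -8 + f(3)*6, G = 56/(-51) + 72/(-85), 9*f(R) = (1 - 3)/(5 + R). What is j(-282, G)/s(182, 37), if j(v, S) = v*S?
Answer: -839232/4165 ≈ -201.50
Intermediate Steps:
f(R) = -2/(9*(5 + R)) (f(R) = ((1 - 3)/(5 + R))/9 = (-2/(5 + R))/9 = -2/(9*(5 + R)))
G = -496/255 (G = 56*(-1/51) + 72*(-1/85) = -56/51 - 72/85 = -496/255 ≈ -1.9451)
s(C, Q) = -49/18 (s(C, Q) = (-8 - 2/(45 + 9*3)*6)/3 = (-8 - 2/(45 + 27)*6)/3 = (-8 - 2/72*6)/3 = (-8 - 2*1/72*6)/3 = (-8 - 1/36*6)/3 = (-8 - 1/6)/3 = (1/3)*(-49/6) = -49/18)
j(v, S) = S*v
j(-282, G)/s(182, 37) = (-496/255*(-282))/(-49/18) = (46624/85)*(-18/49) = -839232/4165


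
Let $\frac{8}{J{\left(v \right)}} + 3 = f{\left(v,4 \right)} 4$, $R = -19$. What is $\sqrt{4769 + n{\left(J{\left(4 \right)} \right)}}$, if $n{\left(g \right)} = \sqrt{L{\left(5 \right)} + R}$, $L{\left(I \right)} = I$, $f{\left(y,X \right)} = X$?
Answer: $\sqrt{4769 + i \sqrt{14}} \approx 69.058 + 0.0271 i$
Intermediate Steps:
$J{\left(v \right)} = \frac{8}{13}$ ($J{\left(v \right)} = \frac{8}{-3 + 4 \cdot 4} = \frac{8}{-3 + 16} = \frac{8}{13}$)
$n{\left(g \right)} = i \sqrt{14}$ ($n{\left(g \right)} = \sqrt{5 - 19} = \sqrt{-14} = i \sqrt{14}$)
$\sqrt{4769 + n{\left(J{\left(4 \right)} \right)}} = \sqrt{4769 + i \sqrt{14}}$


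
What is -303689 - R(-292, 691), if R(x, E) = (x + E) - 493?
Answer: -303595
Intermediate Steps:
R(x, E) = -493 + E + x (R(x, E) = (E + x) - 493 = -493 + E + x)
-303689 - R(-292, 691) = -303689 - (-493 + 691 - 292) = -303689 - 1*(-94) = -303689 + 94 = -303595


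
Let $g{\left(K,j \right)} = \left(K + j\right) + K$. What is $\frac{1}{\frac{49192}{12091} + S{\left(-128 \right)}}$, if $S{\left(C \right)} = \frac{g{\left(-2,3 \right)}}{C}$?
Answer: $\frac{1547648}{6308667} \approx 0.24532$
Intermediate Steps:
$g{\left(K,j \right)} = j + 2 K$
$S{\left(C \right)} = - \frac{1}{C}$ ($S{\left(C \right)} = \frac{3 + 2 \left(-2\right)}{C} = \frac{3 - 4}{C} = - \frac{1}{C}$)
$\frac{1}{\frac{49192}{12091} + S{\left(-128 \right)}} = \frac{1}{\frac{49192}{12091} - \frac{1}{-128}} = \frac{1}{49192 \cdot \frac{1}{12091} - - \frac{1}{128}} = \frac{1}{\frac{49192}{12091} + \frac{1}{128}} = \frac{1}{\frac{6308667}{1547648}} = \frac{1547648}{6308667}$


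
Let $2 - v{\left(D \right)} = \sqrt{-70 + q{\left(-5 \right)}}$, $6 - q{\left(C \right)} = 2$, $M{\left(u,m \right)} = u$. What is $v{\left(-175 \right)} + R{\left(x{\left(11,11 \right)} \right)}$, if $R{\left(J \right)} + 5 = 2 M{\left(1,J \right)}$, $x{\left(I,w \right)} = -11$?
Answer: $-1 - i \sqrt{66} \approx -1.0 - 8.124 i$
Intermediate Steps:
$R{\left(J \right)} = -3$ ($R{\left(J \right)} = -5 + 2 \cdot 1 = -5 + 2 = -3$)
$q{\left(C \right)} = 4$ ($q{\left(C \right)} = 6 - 2 = 4$)
$v{\left(D \right)} = 2 - i \sqrt{66}$ ($v{\left(D \right)} = 2 - \sqrt{-70 + 4} = 2 - \sqrt{-66} = 2 - i \sqrt{66}$)
$v{\left(-175 \right)} + R{\left(x{\left(11,11 \right)} \right)} = \left(2 - i \sqrt{66}\right) - 3 = -1 - i \sqrt{66}$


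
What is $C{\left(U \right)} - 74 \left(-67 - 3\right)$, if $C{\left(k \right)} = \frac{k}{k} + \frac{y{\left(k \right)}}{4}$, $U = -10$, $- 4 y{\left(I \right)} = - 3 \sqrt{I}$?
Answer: $5181 + \frac{3 i \sqrt{10}}{16} \approx 5181.0 + 0.59293 i$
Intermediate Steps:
$y{\left(I \right)} = \frac{3 \sqrt{I}}{4}$ ($y{\left(I \right)} = - \frac{\left(-3\right) \sqrt{I}}{4} = \frac{3 \sqrt{I}}{4}$)
$C{\left(k \right)} = 1 + \frac{3 \sqrt{k}}{16}$ ($C{\left(k \right)} = \frac{k}{k} + \frac{\frac{3}{4} \sqrt{k}}{4} = 1 + \frac{3 \sqrt{k}}{4} \cdot \frac{1}{4} = 1 + \frac{3 \sqrt{k}}{16}$)
$C{\left(U \right)} - 74 \left(-67 - 3\right) = \left(1 + \frac{3 \sqrt{-10}}{16}\right) - 74 \left(-67 - 3\right) = \left(1 + \frac{3 i \sqrt{10}}{16}\right) - -5180 = \left(1 + \frac{3 i \sqrt{10}}{16}\right) + 5180 = 5181 + \frac{3 i \sqrt{10}}{16}$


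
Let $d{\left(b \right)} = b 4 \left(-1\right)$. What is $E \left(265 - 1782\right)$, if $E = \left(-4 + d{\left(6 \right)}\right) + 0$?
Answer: $42476$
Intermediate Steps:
$d{\left(b \right)} = - 4 b$ ($d{\left(b \right)} = 4 b \left(-1\right) = - 4 b$)
$E = -28$ ($E = \left(-4 - 24\right) + 0 = -28 + 0 = -28$)
$E \left(265 - 1782\right) = - 28 \left(265 - 1782\right) = \left(-28\right) \left(-1517\right) = 42476$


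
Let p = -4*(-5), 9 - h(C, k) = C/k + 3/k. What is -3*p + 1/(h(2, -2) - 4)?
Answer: -898/15 ≈ -59.867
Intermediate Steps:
h(C, k) = 9 - 3/k - C/k (h(C, k) = 9 - (C/k + 3/k) = 9 - (3/k + C/k) = 9 + (-3/k - C/k) = 9 - 3/k - C/k)
p = 20
-3*p + 1/(h(2, -2) - 4) = -3*20 + 1/((-3 - 1*2 + 9*(-2))/(-2) - 4) = -60 + 1/(-(-3 - 2 - 18)/2 - 4) = -60 + 1/(-½*(-23) - 4) = -60 + 1/(23/2 - 4) = -60 + 1/(15/2) = -60 + 2/15 = -898/15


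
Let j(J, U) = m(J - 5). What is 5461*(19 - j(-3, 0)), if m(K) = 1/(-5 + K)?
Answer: 1354328/13 ≈ 1.0418e+5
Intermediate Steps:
j(J, U) = 1/(-10 + J) (j(J, U) = 1/(-5 + (J - 5)) = 1/(-5 + (-5 + J)) = 1/(-10 + J))
5461*(19 - j(-3, 0)) = 5461*(19 - 1/(-10 - 3)) = 5461*(19 - 1/(-13)) = 5461*(19 - 1*(-1/13)) = 5461*(19 + 1/13) = 5461*(248/13) = 1354328/13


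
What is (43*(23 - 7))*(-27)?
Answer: -18576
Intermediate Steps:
(43*(23 - 7))*(-27) = (43*16)*(-27) = 688*(-27) = -18576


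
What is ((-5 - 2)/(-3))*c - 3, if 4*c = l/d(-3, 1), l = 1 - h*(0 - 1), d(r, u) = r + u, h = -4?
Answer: -17/8 ≈ -2.1250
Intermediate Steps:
l = -3 (l = 1 - (-4)*(0 - 1) = 1 - (-4)*(-1) = 1 - 1*4 = 1 - 4 = -3)
c = 3/8 (c = (-3/(-3 + 1))/4 = (-3/(-2))/4 = (-3*(-½))/4 = (¼)*(3/2) = 3/8 ≈ 0.37500)
((-5 - 2)/(-3))*c - 3 = ((-5 - 2)/(-3))*(3/8) - 3 = -7*(-⅓)*(3/8) - 3 = (7/3)*(3/8) - 3 = 7/8 - 3 = -17/8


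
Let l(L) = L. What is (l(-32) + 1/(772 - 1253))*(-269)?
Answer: 4140717/481 ≈ 8608.6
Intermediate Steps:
(l(-32) + 1/(772 - 1253))*(-269) = (-32 + 1/(772 - 1253))*(-269) = (-32 + 1/(-481))*(-269) = (-32 - 1/481)*(-269) = -15393/481*(-269) = 4140717/481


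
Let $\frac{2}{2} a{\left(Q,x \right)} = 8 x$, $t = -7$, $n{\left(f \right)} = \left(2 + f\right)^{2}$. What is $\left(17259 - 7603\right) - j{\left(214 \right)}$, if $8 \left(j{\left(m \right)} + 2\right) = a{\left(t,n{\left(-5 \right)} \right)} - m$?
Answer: $\frac{38703}{4} \approx 9675.8$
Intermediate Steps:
$a{\left(Q,x \right)} = 8 x$
$j{\left(m \right)} = 7 - \frac{m}{8}$ ($j{\left(m \right)} = -2 + \frac{8 \left(2 - 5\right)^{2} - m}{8} = -2 + \frac{8 \left(-3\right)^{2} - m}{8} = -2 + \frac{8 \cdot 9 - m}{8} = -2 + \frac{72 - m}{8} = -2 - \left(-9 + \frac{m}{8}\right) = 7 - \frac{m}{8}$)
$\left(17259 - 7603\right) - j{\left(214 \right)} = \left(17259 - 7603\right) - \left(7 - \frac{107}{4}\right) = 9656 - \left(7 - \frac{107}{4}\right) = 9656 - - \frac{79}{4} = 9656 + \frac{79}{4} = \frac{38703}{4}$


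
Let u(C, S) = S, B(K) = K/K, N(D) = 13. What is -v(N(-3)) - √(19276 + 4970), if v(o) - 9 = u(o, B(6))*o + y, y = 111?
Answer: -133 - 3*√2694 ≈ -288.71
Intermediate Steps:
B(K) = 1
v(o) = 120 + o (v(o) = 9 + (1*o + 111) = 9 + (o + 111) = 9 + (111 + o) = 120 + o)
-v(N(-3)) - √(19276 + 4970) = -(120 + 13) - √(19276 + 4970) = -1*133 - √24246 = -133 - 3*√2694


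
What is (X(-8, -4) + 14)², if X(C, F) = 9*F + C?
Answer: 900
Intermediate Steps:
X(C, F) = C + 9*F
(X(-8, -4) + 14)² = ((-8 + 9*(-4)) + 14)² = ((-8 - 36) + 14)² = (-44 + 14)² = (-30)² = 900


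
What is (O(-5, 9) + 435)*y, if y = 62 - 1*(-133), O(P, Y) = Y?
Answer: 86580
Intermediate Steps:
y = 195 (y = 62 + 133 = 195)
(O(-5, 9) + 435)*y = (9 + 435)*195 = 444*195 = 86580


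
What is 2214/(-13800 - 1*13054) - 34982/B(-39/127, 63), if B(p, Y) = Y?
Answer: -469773055/845901 ≈ -555.35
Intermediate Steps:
2214/(-13800 - 1*13054) - 34982/B(-39/127, 63) = 2214/(-13800 - 1*13054) - 34982/63 = 2214/(-13800 - 13054) - 34982*1/63 = 2214/(-26854) - 34982/63 = 2214*(-1/26854) - 34982/63 = -1107/13427 - 34982/63 = -469773055/845901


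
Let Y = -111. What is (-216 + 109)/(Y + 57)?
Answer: 107/54 ≈ 1.9815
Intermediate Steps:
(-216 + 109)/(Y + 57) = (-216 + 109)/(-111 + 57) = -107/(-54) = -107*(-1/54) = 107/54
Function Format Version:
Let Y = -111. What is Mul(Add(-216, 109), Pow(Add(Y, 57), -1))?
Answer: Rational(107, 54) ≈ 1.9815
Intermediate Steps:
Mul(Add(-216, 109), Pow(Add(Y, 57), -1)) = Mul(Add(-216, 109), Pow(Add(-111, 57), -1)) = Mul(-107, Pow(-54, -1)) = Mul(-107, Rational(-1, 54)) = Rational(107, 54)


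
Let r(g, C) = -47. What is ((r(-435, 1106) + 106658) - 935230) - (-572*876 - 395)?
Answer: -327152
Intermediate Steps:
((r(-435, 1106) + 106658) - 935230) - (-572*876 - 395) = ((-47 + 106658) - 935230) - (-572*876 - 395) = (106611 - 935230) - (-501072 - 395) = -828619 - 1*(-501467) = -828619 + 501467 = -327152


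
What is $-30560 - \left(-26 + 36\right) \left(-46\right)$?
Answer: $-30100$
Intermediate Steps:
$-30560 - \left(-26 + 36\right) \left(-46\right) = -30560 - 10 \left(-46\right) = -30560 - -460 = -30560 + 460 = -30100$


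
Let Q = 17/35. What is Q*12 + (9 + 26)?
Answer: 1429/35 ≈ 40.829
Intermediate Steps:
Q = 17/35 (Q = 17*(1/35) = 17/35 ≈ 0.48571)
Q*12 + (9 + 26) = (17/35)*12 + (9 + 26) = 204/35 + 35 = 1429/35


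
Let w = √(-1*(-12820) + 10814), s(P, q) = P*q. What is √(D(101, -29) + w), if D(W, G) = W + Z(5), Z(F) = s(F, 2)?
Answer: √(111 + 3*√2626) ≈ 16.271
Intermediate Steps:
Z(F) = 2*F (Z(F) = F*2 = 2*F)
D(W, G) = 10 + W (D(W, G) = W + 2*5 = W + 10 = 10 + W)
w = 3*√2626 (w = √(12820 + 10814) = √23634 = 3*√2626 ≈ 153.73)
√(D(101, -29) + w) = √((10 + 101) + 3*√2626) = √(111 + 3*√2626)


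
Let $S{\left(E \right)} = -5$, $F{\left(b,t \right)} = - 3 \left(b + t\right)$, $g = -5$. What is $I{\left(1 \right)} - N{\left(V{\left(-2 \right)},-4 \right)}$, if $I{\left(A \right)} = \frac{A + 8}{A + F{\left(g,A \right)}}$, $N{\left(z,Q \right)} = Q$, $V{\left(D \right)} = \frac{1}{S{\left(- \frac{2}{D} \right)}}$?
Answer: $\frac{61}{13} \approx 4.6923$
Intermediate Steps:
$F{\left(b,t \right)} = - 3 b - 3 t$
$V{\left(D \right)} = - \frac{1}{5}$ ($V{\left(D \right)} = \frac{1}{-5} = - \frac{1}{5}$)
$I{\left(A \right)} = \frac{8 + A}{15 - 2 A}$ ($I{\left(A \right)} = \frac{A + 8}{A - \left(-15 + 3 A\right)} = \frac{8 + A}{A - \left(-15 + 3 A\right)} = \frac{8 + A}{15 - 2 A}$)
$I{\left(1 \right)} - N{\left(V{\left(-2 \right)},-4 \right)} = \frac{-8 - 1}{-15 + 2 \cdot 1} - -4 = \frac{-8 - 1}{-15 + 2} + 4 = \frac{1}{-13} \left(-9\right) + 4 = \left(- \frac{1}{13}\right) \left(-9\right) + 4 = \frac{9}{13} + 4 = \frac{61}{13}$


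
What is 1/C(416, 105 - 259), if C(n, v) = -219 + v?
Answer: -1/373 ≈ -0.0026810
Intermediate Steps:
1/C(416, 105 - 259) = 1/(-219 + (105 - 259)) = 1/(-219 - 154) = 1/(-373) = -1/373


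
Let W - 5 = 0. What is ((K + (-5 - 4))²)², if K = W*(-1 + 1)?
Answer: 6561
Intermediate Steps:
W = 5 (W = 5 + 0 = 5)
K = 0 (K = 5*(-1 + 1) = 5*0 = 0)
((K + (-5 - 4))²)² = ((0 + (-5 - 4))²)² = ((0 - 9)²)² = ((-9)²)² = 81² = 6561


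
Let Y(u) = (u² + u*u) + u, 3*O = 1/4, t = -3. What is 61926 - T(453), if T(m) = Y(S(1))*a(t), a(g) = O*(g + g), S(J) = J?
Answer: 123855/2 ≈ 61928.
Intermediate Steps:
O = 1/12 (O = (⅓)/4 = (⅓)*(¼) = 1/12 ≈ 0.083333)
a(g) = g/6 (a(g) = (g + g)/12 = (2*g)/12 = g/6)
Y(u) = u + 2*u² (Y(u) = (u² + u²) + u = 2*u² + u = u + 2*u²)
T(m) = -3/2 (T(m) = (1*(1 + 2*1))*((⅙)*(-3)) = (1*(1 + 2))*(-½) = (1*3)*(-½) = 3*(-½) = -3/2)
61926 - T(453) = 61926 - 1*(-3/2) = 61926 + 3/2 = 123855/2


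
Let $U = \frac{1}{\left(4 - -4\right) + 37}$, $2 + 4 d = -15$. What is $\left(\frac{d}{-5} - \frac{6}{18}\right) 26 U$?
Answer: $\frac{403}{1350} \approx 0.29852$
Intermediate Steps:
$d = - \frac{17}{4}$ ($d = - \frac{1}{2} + \frac{1}{4} \left(-15\right) = - \frac{1}{2} - \frac{15}{4} = - \frac{17}{4} \approx -4.25$)
$U = \frac{1}{45}$ ($U = \frac{1}{\left(4 + 4\right) + 37} = \frac{1}{8 + 37} = \frac{1}{45} \approx 0.022222$)
$\left(\frac{d}{-5} - \frac{6}{18}\right) 26 U = \left(- \frac{17}{4 \left(-5\right)} - \frac{6}{18}\right) 26 \cdot \frac{1}{45} = \left(\left(- \frac{17}{4}\right) \left(- \frac{1}{5}\right) - \frac{1}{3}\right) 26 \cdot \frac{1}{45} = \left(\frac{17}{20} - \frac{1}{3}\right) 26 \cdot \frac{1}{45} = \frac{31}{60} \cdot 26 \cdot \frac{1}{45} = \frac{403}{30} \cdot \frac{1}{45} = \frac{403}{1350}$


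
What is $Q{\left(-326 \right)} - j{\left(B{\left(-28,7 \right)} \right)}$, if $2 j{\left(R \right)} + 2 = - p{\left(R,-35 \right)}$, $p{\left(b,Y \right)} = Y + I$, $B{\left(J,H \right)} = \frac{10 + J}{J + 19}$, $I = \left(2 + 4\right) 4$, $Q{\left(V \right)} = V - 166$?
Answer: $- \frac{993}{2} \approx -496.5$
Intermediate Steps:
$Q{\left(V \right)} = -166 + V$
$I = 24$ ($I = 6 \cdot 4 = 24$)
$B{\left(J,H \right)} = \frac{10 + J}{19 + J}$
$p{\left(b,Y \right)} = 24 + Y$ ($p{\left(b,Y \right)} = Y + 24 = 24 + Y$)
$j{\left(R \right)} = \frac{9}{2}$ ($j{\left(R \right)} = -1 + \frac{\left(-1\right) \left(24 - 35\right)}{2} = -1 + \frac{\left(-1\right) \left(-11\right)}{2} = -1 + \frac{1}{2} \cdot 11 = -1 + \frac{11}{2} = \frac{9}{2}$)
$Q{\left(-326 \right)} - j{\left(B{\left(-28,7 \right)} \right)} = \left(-166 - 326\right) - \frac{9}{2} = -492 - \frac{9}{2} = - \frac{993}{2}$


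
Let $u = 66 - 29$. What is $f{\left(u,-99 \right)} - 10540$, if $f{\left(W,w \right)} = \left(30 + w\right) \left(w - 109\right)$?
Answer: $3812$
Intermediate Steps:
$u = 37$ ($u = 66 - 29 = 37$)
$f{\left(W,w \right)} = \left(-109 + w\right) \left(30 + w\right)$ ($f{\left(W,w \right)} = \left(30 + w\right) \left(-109 + w\right) = \left(-109 + w\right) \left(30 + w\right)$)
$f{\left(u,-99 \right)} - 10540 = \left(-3270 + \left(-99\right)^{2} - -7821\right) - 10540 = \left(-3270 + 9801 + 7821\right) - 10540 = 14352 - 10540 = 3812$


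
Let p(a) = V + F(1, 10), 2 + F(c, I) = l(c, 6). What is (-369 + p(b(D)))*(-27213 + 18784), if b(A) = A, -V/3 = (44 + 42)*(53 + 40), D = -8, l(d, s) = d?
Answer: 205364156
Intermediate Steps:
F(c, I) = -2 + c
V = -23994 (V = -3*(44 + 42)*(53 + 40) = -258*93 = -3*7998 = -23994)
p(a) = -23995 (p(a) = -23994 + (-2 + 1) = -23994 - 1 = -23995)
(-369 + p(b(D)))*(-27213 + 18784) = (-369 - 23995)*(-27213 + 18784) = -24364*(-8429) = 205364156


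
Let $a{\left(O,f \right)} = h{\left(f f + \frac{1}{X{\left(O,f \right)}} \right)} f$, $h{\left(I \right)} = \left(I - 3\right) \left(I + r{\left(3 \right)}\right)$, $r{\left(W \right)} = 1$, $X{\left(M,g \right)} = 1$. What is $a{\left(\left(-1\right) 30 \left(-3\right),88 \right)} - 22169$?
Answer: $5277296647$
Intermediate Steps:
$h{\left(I \right)} = \left(1 + I\right) \left(-3 + I\right)$ ($h{\left(I \right)} = \left(I - 3\right) \left(I + 1\right) = \left(-3 + I\right) \left(1 + I\right) = \left(1 + I\right) \left(-3 + I\right)$)
$a{\left(O,f \right)} = f \left(-5 + \left(1 + f^{2}\right)^{2} - 2 f^{2}\right)$ ($a{\left(O,f \right)} = \left(-3 + \left(f f + 1^{-1}\right)^{2} - 2 \left(f f + 1^{-1}\right)\right) f = \left(-3 + \left(f^{2} + 1\right)^{2} - 2 \left(f^{2} + 1\right)\right) f = \left(-3 + \left(1 + f^{2}\right)^{2} - 2 \left(1 + f^{2}\right)\right) f = \left(-3 + \left(1 + f^{2}\right)^{2} - \left(2 + 2 f^{2}\right)\right) f = \left(-5 + \left(1 + f^{2}\right)^{2} - 2 f^{2}\right) f = f \left(-5 + \left(1 + f^{2}\right)^{2} - 2 f^{2}\right)$)
$a{\left(\left(-1\right) 30 \left(-3\right),88 \right)} - 22169 = 88 \left(-4 + 88^{4}\right) - 22169 = 88 \left(-4 + 59969536\right) - 22169 = 88 \cdot 59969532 - 22169 = 5277318816 - 22169 = 5277296647$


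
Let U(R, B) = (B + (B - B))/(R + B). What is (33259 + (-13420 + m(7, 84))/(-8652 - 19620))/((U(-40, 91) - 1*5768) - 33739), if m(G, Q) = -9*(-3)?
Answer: -15985301297/18987154784 ≈ -0.84190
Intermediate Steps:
m(G, Q) = 27
U(R, B) = B/(B + R) (U(R, B) = (B + 0)/(B + R) = B/(B + R))
(33259 + (-13420 + m(7, 84))/(-8652 - 19620))/((U(-40, 91) - 1*5768) - 33739) = (33259 + (-13420 + 27)/(-8652 - 19620))/((91/(91 - 40) - 1*5768) - 33739) = (33259 - 13393/(-28272))/((91/51 - 5768) - 33739) = (33259 - 13393*(-1/28272))/((91*(1/51) - 5768) - 33739) = (33259 + 13393/28272)/((91/51 - 5768) - 33739) = 940311841/(28272*(-294077/51 - 33739)) = 940311841/(28272*(-2014766/51)) = (940311841/28272)*(-51/2014766) = -15985301297/18987154784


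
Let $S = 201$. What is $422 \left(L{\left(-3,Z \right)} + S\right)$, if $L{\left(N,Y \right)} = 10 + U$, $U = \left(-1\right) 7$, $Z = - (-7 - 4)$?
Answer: $86088$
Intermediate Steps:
$Z = 11$ ($Z = \left(-1\right) \left(-11\right) = 11$)
$U = -7$
$L{\left(N,Y \right)} = 3$ ($L{\left(N,Y \right)} = 10 - 7 = 3$)
$422 \left(L{\left(-3,Z \right)} + S\right) = 422 \left(3 + 201\right) = 422 \cdot 204 = 86088$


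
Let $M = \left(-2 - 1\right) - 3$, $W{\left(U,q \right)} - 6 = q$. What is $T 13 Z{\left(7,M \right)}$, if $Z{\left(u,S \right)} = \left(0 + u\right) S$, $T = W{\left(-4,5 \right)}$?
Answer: $-6006$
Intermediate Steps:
$W{\left(U,q \right)} = 6 + q$
$T = 11$ ($T = 6 + 5 = 11$)
$M = -6$ ($M = -3 - 3 = -6$)
$Z{\left(u,S \right)} = S u$ ($Z{\left(u,S \right)} = u S = S u$)
$T 13 Z{\left(7,M \right)} = 11 \cdot 13 \left(\left(-6\right) 7\right) = 143 \left(-42\right) = -6006$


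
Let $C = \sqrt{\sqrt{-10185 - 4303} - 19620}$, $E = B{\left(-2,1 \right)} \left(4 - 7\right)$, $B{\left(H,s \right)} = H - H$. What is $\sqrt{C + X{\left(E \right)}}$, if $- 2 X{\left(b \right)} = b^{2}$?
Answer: $\sqrt[4]{-19620 + 2 i \sqrt{3622}} \approx 8.3816 + 8.3559 i$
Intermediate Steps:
$B{\left(H,s \right)} = 0$
$E = 0$ ($E = 0 \left(4 - 7\right) = 0 \left(-3\right) = 0$)
$C = \sqrt{-19620 + 2 i \sqrt{3622}}$ ($C = \sqrt{\sqrt{-14488} - 19620} = \sqrt{2 i \sqrt{3622} - 19620} = \sqrt{-19620 + 2 i \sqrt{3622}} \approx 0.4297 + 140.07 i$)
$X{\left(b \right)} = - \frac{b^{2}}{2}$
$\sqrt{C + X{\left(E \right)}} = \sqrt{\sqrt{-19620 + 2 i \sqrt{3622}} - \frac{0^{2}}{2}} = \sqrt{\sqrt{-19620 + 2 i \sqrt{3622}} - 0} = \sqrt{\sqrt{-19620 + 2 i \sqrt{3622}} + 0} = \sqrt{\sqrt{-19620 + 2 i \sqrt{3622}}} = \sqrt[4]{-19620 + 2 i \sqrt{3622}}$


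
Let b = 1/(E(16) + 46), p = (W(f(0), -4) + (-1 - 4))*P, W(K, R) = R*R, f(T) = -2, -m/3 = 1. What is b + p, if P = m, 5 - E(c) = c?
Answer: -1154/35 ≈ -32.971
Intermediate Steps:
E(c) = 5 - c
m = -3 (m = -3*1 = -3)
P = -3
W(K, R) = R²
p = -33 (p = ((-4)² + (-1 - 4))*(-3) = (16 - 5)*(-3) = 11*(-3) = -33)
b = 1/35 (b = 1/((5 - 1*16) + 46) = 1/((5 - 16) + 46) = 1/(-11 + 46) = 1/35 ≈ 0.028571)
b + p = 1/35 - 33 = -1154/35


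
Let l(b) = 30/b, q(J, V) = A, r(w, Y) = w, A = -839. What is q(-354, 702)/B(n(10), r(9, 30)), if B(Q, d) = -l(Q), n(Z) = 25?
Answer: 4195/6 ≈ 699.17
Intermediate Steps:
q(J, V) = -839
B(Q, d) = -30/Q
q(-354, 702)/B(n(10), r(9, 30)) = -839/((-30/25)) = -839/((-30*1/25)) = -839/(-6/5) = -839*(-⅚) = 4195/6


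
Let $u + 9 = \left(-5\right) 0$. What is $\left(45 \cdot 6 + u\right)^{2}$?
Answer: $68121$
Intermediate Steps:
$u = -9$ ($u = -9 - 0 = -9 + 0 = -9$)
$\left(45 \cdot 6 + u\right)^{2} = \left(45 \cdot 6 - 9\right)^{2} = \left(270 - 9\right)^{2} = 261^{2} = 68121$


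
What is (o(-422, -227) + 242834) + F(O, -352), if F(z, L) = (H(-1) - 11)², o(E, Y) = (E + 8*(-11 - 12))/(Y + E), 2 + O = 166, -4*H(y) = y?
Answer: 2522797953/10384 ≈ 2.4295e+5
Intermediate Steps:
H(y) = -y/4
O = 164 (O = -2 + 166 = 164)
o(E, Y) = (-184 + E)/(E + Y) (o(E, Y) = (E + 8*(-23))/(E + Y) = (E - 184)/(E + Y) = (-184 + E)/(E + Y))
F(z, L) = 1849/16 (F(z, L) = (-¼*(-1) - 11)² = (¼ - 11)² = (-43/4)² = 1849/16)
(o(-422, -227) + 242834) + F(O, -352) = ((-184 - 422)/(-422 - 227) + 242834) + 1849/16 = (-606/(-649) + 242834) + 1849/16 = (-1/649*(-606) + 242834) + 1849/16 = (606/649 + 242834) + 1849/16 = 157599872/649 + 1849/16 = 2522797953/10384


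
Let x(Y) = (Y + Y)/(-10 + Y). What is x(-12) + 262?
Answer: 2894/11 ≈ 263.09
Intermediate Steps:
x(Y) = 2*Y/(-10 + Y) (x(Y) = (2*Y)/(-10 + Y) = 2*Y/(-10 + Y))
x(-12) + 262 = 2*(-12)/(-10 - 12) + 262 = 2*(-12)/(-22) + 262 = 2*(-12)*(-1/22) + 262 = 12/11 + 262 = 2894/11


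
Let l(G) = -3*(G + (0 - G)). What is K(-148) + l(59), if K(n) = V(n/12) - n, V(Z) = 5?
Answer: 153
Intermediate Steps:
l(G) = 0 (l(G) = -3*(G - G) = -3*0 = 0)
K(n) = 5 - n
K(-148) + l(59) = (5 - 1*(-148)) + 0 = (5 + 148) + 0 = 153 + 0 = 153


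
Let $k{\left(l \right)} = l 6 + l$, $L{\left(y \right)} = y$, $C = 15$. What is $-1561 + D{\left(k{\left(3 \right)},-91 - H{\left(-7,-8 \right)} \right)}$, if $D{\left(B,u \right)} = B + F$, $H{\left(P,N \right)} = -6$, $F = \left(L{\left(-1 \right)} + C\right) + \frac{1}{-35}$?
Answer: $- \frac{53411}{35} \approx -1526.0$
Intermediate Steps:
$F = \frac{489}{35}$ ($F = \left(-1 + 15\right) + \frac{1}{-35} = 14 - \frac{1}{35} = \frac{489}{35} \approx 13.971$)
$k{\left(l \right)} = 7 l$ ($k{\left(l \right)} = 6 l + l = 7 l$)
$D{\left(B,u \right)} = \frac{489}{35} + B$ ($D{\left(B,u \right)} = B + \frac{489}{35} = \frac{489}{35} + B$)
$-1561 + D{\left(k{\left(3 \right)},-91 - H{\left(-7,-8 \right)} \right)} = -1561 + \left(\frac{489}{35} + 7 \cdot 3\right) = -1561 + \left(\frac{489}{35} + 21\right) = -1561 + \frac{1224}{35} = - \frac{53411}{35}$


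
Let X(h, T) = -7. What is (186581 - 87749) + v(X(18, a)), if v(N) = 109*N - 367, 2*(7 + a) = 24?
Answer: 97702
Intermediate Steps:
a = 5 (a = -7 + (½)*24 = -7 + 12 = 5)
v(N) = -367 + 109*N
(186581 - 87749) + v(X(18, a)) = (186581 - 87749) + (-367 + 109*(-7)) = 98832 + (-367 - 763) = 98832 - 1130 = 97702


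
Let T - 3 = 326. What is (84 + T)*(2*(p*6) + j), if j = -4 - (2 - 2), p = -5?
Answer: -26432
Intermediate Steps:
T = 329 (T = 3 + 326 = 329)
j = -4 (j = -4 - 1*0 = -4 + 0 = -4)
(84 + T)*(2*(p*6) + j) = (84 + 329)*(2*(-5*6) - 4) = 413*(2*(-30) - 4) = 413*(-60 - 4) = 413*(-64) = -26432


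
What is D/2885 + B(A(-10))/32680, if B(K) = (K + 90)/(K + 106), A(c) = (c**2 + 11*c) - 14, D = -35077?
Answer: -9399775111/773110760 ≈ -12.158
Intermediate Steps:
A(c) = -14 + c**2 + 11*c
B(K) = (90 + K)/(106 + K)
D/2885 + B(A(-10))/32680 = -35077/2885 + ((90 + (-14 + (-10)**2 + 11*(-10)))/(106 + (-14 + (-10)**2 + 11*(-10))))/32680 = -35077*1/2885 + ((90 + (-14 + 100 - 110))/(106 + (-14 + 100 - 110)))*(1/32680) = -35077/2885 + ((90 - 24)/(106 - 24))*(1/32680) = -35077/2885 + (66/82)*(1/32680) = -35077/2885 + ((1/82)*66)*(1/32680) = -35077/2885 + (33/41)*(1/32680) = -35077/2885 + 33/1339880 = -9399775111/773110760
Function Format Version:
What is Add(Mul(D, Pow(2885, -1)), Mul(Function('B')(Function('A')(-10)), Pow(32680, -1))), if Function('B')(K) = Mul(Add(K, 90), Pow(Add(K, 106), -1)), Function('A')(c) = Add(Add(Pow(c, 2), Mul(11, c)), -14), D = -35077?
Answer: Rational(-9399775111, 773110760) ≈ -12.158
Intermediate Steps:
Function('A')(c) = Add(-14, Pow(c, 2), Mul(11, c))
Function('B')(K) = Mul(Pow(Add(106, K), -1), Add(90, K)) (Function('B')(K) = Mul(Add(90, K), Pow(Add(106, K), -1)) = Mul(Pow(Add(106, K), -1), Add(90, K)))
Add(Mul(D, Pow(2885, -1)), Mul(Function('B')(Function('A')(-10)), Pow(32680, -1))) = Add(Mul(-35077, Pow(2885, -1)), Mul(Mul(Pow(Add(106, Add(-14, Pow(-10, 2), Mul(11, -10))), -1), Add(90, Add(-14, Pow(-10, 2), Mul(11, -10)))), Pow(32680, -1))) = Add(Mul(-35077, Rational(1, 2885)), Mul(Mul(Pow(Add(106, Add(-14, 100, -110)), -1), Add(90, Add(-14, 100, -110))), Rational(1, 32680))) = Add(Rational(-35077, 2885), Mul(Mul(Pow(Add(106, -24), -1), Add(90, -24)), Rational(1, 32680))) = Add(Rational(-35077, 2885), Mul(Mul(Pow(82, -1), 66), Rational(1, 32680))) = Add(Rational(-35077, 2885), Mul(Mul(Rational(1, 82), 66), Rational(1, 32680))) = Add(Rational(-35077, 2885), Mul(Rational(33, 41), Rational(1, 32680))) = Add(Rational(-35077, 2885), Rational(33, 1339880)) = Rational(-9399775111, 773110760)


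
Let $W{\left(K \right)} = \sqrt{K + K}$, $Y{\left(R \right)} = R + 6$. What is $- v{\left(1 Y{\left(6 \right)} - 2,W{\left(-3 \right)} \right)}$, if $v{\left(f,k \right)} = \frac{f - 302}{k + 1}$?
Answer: $\frac{292}{7} - \frac{292 i \sqrt{6}}{7} \approx 41.714 - 102.18 i$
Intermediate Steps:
$Y{\left(R \right)} = 6 + R$
$W{\left(K \right)} = \sqrt{2} \sqrt{K}$ ($W{\left(K \right)} = \sqrt{2 K} = \sqrt{2} \sqrt{K}$)
$v{\left(f,k \right)} = \frac{-302 + f}{1 + k}$
$- v{\left(1 Y{\left(6 \right)} - 2,W{\left(-3 \right)} \right)} = - \frac{-302 - \left(2 - \left(6 + 6\right)\right)}{1 + \sqrt{2} \sqrt{-3}} = - \frac{-302 + \left(1 \cdot 12 - 2\right)}{1 + \sqrt{2} i \sqrt{3}} = - \frac{-302 + \left(12 - 2\right)}{1 + i \sqrt{6}} = - \frac{-302 + 10}{1 + i \sqrt{6}} = - \frac{-292}{1 + i \sqrt{6}} = \frac{292}{1 + i \sqrt{6}}$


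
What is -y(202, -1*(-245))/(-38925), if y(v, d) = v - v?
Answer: 0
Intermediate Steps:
y(v, d) = 0
-y(202, -1*(-245))/(-38925) = -0/(-38925) = -0*(-1)/38925 = -1*0 = 0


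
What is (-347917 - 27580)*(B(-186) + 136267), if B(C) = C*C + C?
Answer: -64088701469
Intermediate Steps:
B(C) = C + C² (B(C) = C² + C = C + C²)
(-347917 - 27580)*(B(-186) + 136267) = (-347917 - 27580)*(-186*(1 - 186) + 136267) = -375497*(-186*(-185) + 136267) = -375497*(34410 + 136267) = -375497*170677 = -64088701469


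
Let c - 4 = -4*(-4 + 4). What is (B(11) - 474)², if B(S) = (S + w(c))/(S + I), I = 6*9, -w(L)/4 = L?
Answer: 37982569/169 ≈ 2.2475e+5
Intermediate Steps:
c = 4 (c = 4 - 4*(-4 + 4) = 4 - 4*0 = 4 + 0 = 4)
w(L) = -4*L
I = 54
B(S) = (-16 + S)/(54 + S) (B(S) = (S - 4*4)/(S + 54) = (S - 16)/(54 + S) = (-16 + S)/(54 + S))
(B(11) - 474)² = ((-16 + 11)/(54 + 11) - 474)² = (-5/65 - 474)² = ((1/65)*(-5) - 474)² = (-1/13 - 474)² = (-6163/13)² = 37982569/169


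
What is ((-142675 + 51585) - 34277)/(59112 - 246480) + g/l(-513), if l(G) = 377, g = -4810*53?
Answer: -1223550279/1811224 ≈ -675.54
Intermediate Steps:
g = -254930
((-142675 + 51585) - 34277)/(59112 - 246480) + g/l(-513) = ((-142675 + 51585) - 34277)/(59112 - 246480) - 254930/377 = (-91090 - 34277)/(-187368) - 254930*1/377 = -125367*(-1/187368) - 19610/29 = 41789/62456 - 19610/29 = -1223550279/1811224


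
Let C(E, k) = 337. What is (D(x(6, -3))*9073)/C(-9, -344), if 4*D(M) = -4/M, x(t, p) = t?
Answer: -9073/2022 ≈ -4.4871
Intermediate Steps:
D(M) = -1/M (D(M) = (-4/M)/4 = -1/M)
(D(x(6, -3))*9073)/C(-9, -344) = (-1/6*9073)/337 = (-1*1/6*9073)*(1/337) = -1/6*9073*(1/337) = -9073/6*1/337 = -9073/2022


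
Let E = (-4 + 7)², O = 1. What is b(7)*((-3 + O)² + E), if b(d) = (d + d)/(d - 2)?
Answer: 182/5 ≈ 36.400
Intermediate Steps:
b(d) = 2*d/(-2 + d) (b(d) = (2*d)/(-2 + d) = 2*d/(-2 + d))
E = 9 (E = 3² = 9)
b(7)*((-3 + O)² + E) = (2*7/(-2 + 7))*((-3 + 1)² + 9) = (2*7/5)*((-2)² + 9) = (2*7*(⅕))*(4 + 9) = (14/5)*13 = 182/5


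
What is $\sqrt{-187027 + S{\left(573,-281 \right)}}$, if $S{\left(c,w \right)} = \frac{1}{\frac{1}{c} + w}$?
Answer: $\frac{i \sqrt{1212162414629941}}{80506} \approx 432.47 i$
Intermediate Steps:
$S{\left(c,w \right)} = \frac{1}{w + \frac{1}{c}}$
$\sqrt{-187027 + S{\left(573,-281 \right)}} = \sqrt{-187027 + \frac{573}{1 + 573 \left(-281\right)}} = \sqrt{-187027 + \frac{573}{1 - 161013}} = \sqrt{-187027 + \frac{573}{-161012}} = \sqrt{-187027 + 573 \left(- \frac{1}{161012}\right)} = \sqrt{-187027 - \frac{573}{161012}} = \sqrt{- \frac{30113591897}{161012}} = \frac{i \sqrt{1212162414629941}}{80506}$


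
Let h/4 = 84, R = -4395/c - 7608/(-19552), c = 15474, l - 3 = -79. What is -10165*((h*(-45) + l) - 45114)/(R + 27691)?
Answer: 772821598067480/34907827983 ≈ 22139.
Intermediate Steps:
l = -76 (l = 3 - 79 = -76)
R = 662399/6303076 (R = -4395/15474 - 7608/(-19552) = -4395*1/15474 - 7608*(-1/19552) = -1465/5158 + 951/2444 = 662399/6303076 ≈ 0.10509)
h = 336 (h = 4*84 = 336)
-10165*((h*(-45) + l) - 45114)/(R + 27691) = -10165*((336*(-45) - 76) - 45114)/(662399/6303076 + 27691) = -10165/(174539139915/(6303076*((-15120 - 76) - 45114))) = -10165/(174539139915/(6303076*(-15196 - 45114))) = -10165/((174539139915/6303076)/(-60310)) = -10165/((174539139915/6303076)*(-1/60310)) = -10165/(-34907827983/76027702712) = -10165*(-76027702712/34907827983) = 772821598067480/34907827983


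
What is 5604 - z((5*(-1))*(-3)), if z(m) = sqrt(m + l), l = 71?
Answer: 5604 - sqrt(86) ≈ 5594.7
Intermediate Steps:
z(m) = sqrt(71 + m) (z(m) = sqrt(m + 71) = sqrt(71 + m))
5604 - z((5*(-1))*(-3)) = 5604 - sqrt(71 + (5*(-1))*(-3)) = 5604 - sqrt(71 - 5*(-3)) = 5604 - sqrt(71 + 15) = 5604 - sqrt(86)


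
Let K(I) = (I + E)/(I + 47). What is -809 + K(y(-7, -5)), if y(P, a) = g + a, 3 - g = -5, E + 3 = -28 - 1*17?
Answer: -8099/10 ≈ -809.90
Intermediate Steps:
E = -48 (E = -3 + (-28 - 1*17) = -3 + (-28 - 17) = -3 - 45 = -48)
g = 8 (g = 3 - 1*(-5) = 3 + 5 = 8)
y(P, a) = 8 + a
K(I) = (-48 + I)/(47 + I) (K(I) = (I - 48)/(I + 47) = (-48 + I)/(47 + I))
-809 + K(y(-7, -5)) = -809 + (-48 + (8 - 5))/(47 + (8 - 5)) = -809 + (-48 + 3)/(47 + 3) = -809 - 45/50 = -809 + (1/50)*(-45) = -809 - 9/10 = -8099/10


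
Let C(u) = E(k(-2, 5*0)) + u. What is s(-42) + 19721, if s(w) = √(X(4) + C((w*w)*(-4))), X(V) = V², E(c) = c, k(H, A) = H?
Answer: 19721 + I*√7042 ≈ 19721.0 + 83.917*I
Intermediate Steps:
C(u) = -2 + u
s(w) = √(14 - 4*w²) (s(w) = √(4² + (-2 + (w*w)*(-4))) = √(16 + (-2 + w²*(-4))) = √(16 + (-2 - 4*w²)) = √(14 - 4*w²))
s(-42) + 19721 = √(14 - 4*(-42)²) + 19721 = √(14 - 4*1764) + 19721 = √(14 - 7056) + 19721 = √(-7042) + 19721 = I*√7042 + 19721 = 19721 + I*√7042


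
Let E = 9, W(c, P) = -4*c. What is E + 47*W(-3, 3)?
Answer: 573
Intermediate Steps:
E + 47*W(-3, 3) = 9 + 47*(-4*(-3)) = 9 + 47*12 = 9 + 564 = 573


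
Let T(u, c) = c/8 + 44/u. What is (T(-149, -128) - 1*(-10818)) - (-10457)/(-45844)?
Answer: 73782251083/6830756 ≈ 10801.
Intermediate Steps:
T(u, c) = 44/u + c/8 (T(u, c) = c*(⅛) + 44/u = c/8 + 44/u = 44/u + c/8)
(T(-149, -128) - 1*(-10818)) - (-10457)/(-45844) = ((44/(-149) + (⅛)*(-128)) - 1*(-10818)) - (-10457)/(-45844) = ((44*(-1/149) - 16) + 10818) - (-10457)*(-1)/45844 = ((-44/149 - 16) + 10818) - 1*10457/45844 = (-2428/149 + 10818) - 10457/45844 = 1609454/149 - 10457/45844 = 73782251083/6830756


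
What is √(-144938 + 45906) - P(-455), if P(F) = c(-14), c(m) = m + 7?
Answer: 7 + 2*I*√24758 ≈ 7.0 + 314.69*I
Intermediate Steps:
c(m) = 7 + m
P(F) = -7 (P(F) = 7 - 14 = -7)
√(-144938 + 45906) - P(-455) = √(-144938 + 45906) - 1*(-7) = √(-99032) + 7 = 2*I*√24758 + 7 = 7 + 2*I*√24758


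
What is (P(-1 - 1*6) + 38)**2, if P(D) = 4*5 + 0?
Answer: 3364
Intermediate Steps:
P(D) = 20 (P(D) = 20 + 0 = 20)
(P(-1 - 1*6) + 38)**2 = (20 + 38)**2 = 58**2 = 3364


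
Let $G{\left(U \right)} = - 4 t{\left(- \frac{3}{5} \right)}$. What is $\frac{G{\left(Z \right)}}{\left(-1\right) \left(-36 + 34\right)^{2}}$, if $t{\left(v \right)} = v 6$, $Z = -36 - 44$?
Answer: $- \frac{18}{5} \approx -3.6$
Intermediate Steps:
$Z = -80$
$t{\left(v \right)} = 6 v$
$G{\left(U \right)} = \frac{72}{5}$ ($G{\left(U \right)} = - 4 \cdot 6 \left(- \frac{3}{5}\right) = \left(-4\right) \left(- \frac{18}{5}\right) = \frac{72}{5}$)
$\frac{G{\left(Z \right)}}{\left(-1\right) \left(-36 + 34\right)^{2}} = \frac{72}{5 \left(- \left(-36 + 34\right)^{2}\right)} = \frac{72}{5 \left(- \left(-2\right)^{2}\right)} = \frac{72}{5 \left(\left(-1\right) 4\right)} = \frac{72}{5 \left(-4\right)} = \frac{72}{5} \left(- \frac{1}{4}\right) = - \frac{18}{5}$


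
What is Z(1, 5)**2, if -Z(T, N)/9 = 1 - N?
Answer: 1296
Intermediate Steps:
Z(T, N) = -9 + 9*N (Z(T, N) = -9*(1 - N) = -9 + 9*N)
Z(1, 5)**2 = (-9 + 9*5)**2 = (-9 + 45)**2 = 36**2 = 1296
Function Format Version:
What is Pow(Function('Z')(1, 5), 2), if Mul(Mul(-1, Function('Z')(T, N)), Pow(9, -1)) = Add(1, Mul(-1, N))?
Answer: 1296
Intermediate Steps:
Function('Z')(T, N) = Add(-9, Mul(9, N)) (Function('Z')(T, N) = Mul(-9, Add(1, Mul(-1, N))) = Add(-9, Mul(9, N)))
Pow(Function('Z')(1, 5), 2) = Pow(Add(-9, Mul(9, 5)), 2) = Pow(Add(-9, 45), 2) = Pow(36, 2) = 1296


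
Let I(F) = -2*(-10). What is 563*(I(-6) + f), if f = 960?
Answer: 551740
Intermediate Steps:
I(F) = 20
563*(I(-6) + f) = 563*(20 + 960) = 563*980 = 551740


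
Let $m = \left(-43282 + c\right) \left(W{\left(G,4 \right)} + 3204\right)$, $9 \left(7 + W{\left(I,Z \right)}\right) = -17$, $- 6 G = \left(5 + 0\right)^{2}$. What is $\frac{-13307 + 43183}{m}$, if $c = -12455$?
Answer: $- \frac{97}{578201} \approx -0.00016776$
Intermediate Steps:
$G = - \frac{25}{6}$ ($G = - \frac{\left(5 + 0\right)^{2}}{6} = - \frac{5^{2}}{6} = \left(- \frac{1}{6}\right) 25 = - \frac{25}{6} \approx -4.1667$)
$W{\left(I,Z \right)} = - \frac{80}{9}$ ($W{\left(I,Z \right)} = -7 + \frac{1}{9} \left(-17\right) = -7 - \frac{17}{9} = - \frac{80}{9}$)
$m = -178085908$ ($m = \left(-43282 - 12455\right) \left(- \frac{80}{9} + 3204\right) = \left(-55737\right) \frac{28756}{9} = -178085908$)
$\frac{-13307 + 43183}{m} = \frac{-13307 + 43183}{-178085908} = 29876 \left(- \frac{1}{178085908}\right) = - \frac{97}{578201}$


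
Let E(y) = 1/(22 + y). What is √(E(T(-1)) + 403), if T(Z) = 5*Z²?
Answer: √32646/9 ≈ 20.076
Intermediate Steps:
√(E(T(-1)) + 403) = √(1/(22 + 5*(-1)²) + 403) = √(1/(22 + 5*1) + 403) = √(1/(22 + 5) + 403) = √(1/27 + 403) = √(10882/27) = √32646/9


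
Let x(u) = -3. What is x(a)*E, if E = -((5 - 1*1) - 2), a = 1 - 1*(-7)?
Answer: 6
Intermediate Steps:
a = 8 (a = 1 + 7 = 8)
E = -2 (E = -((5 - 1) - 2) = -(4 - 2) = -1*2 = -2)
x(a)*E = -3*(-2) = 6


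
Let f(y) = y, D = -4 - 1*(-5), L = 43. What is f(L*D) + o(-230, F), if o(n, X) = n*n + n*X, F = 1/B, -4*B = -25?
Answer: 264531/5 ≈ 52906.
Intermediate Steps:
B = 25/4 (B = -¼*(-25) = 25/4 ≈ 6.2500)
F = 4/25 (F = 1/(25/4) = 4/25 ≈ 0.16000)
D = 1 (D = -4 + 5 = 1)
o(n, X) = n² + X*n
f(L*D) + o(-230, F) = 43*1 - 230*(4/25 - 230) = 43 - 230*(-5746/25) = 43 + 264316/5 = 264531/5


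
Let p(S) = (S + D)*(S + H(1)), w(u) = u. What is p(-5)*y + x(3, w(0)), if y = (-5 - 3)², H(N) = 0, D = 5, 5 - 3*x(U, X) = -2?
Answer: 7/3 ≈ 2.3333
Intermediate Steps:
x(U, X) = 7/3 (x(U, X) = 5/3 - ⅓*(-2) = 5/3 + ⅔ = 7/3)
y = 64 (y = (-8)² = 64)
p(S) = S*(5 + S) (p(S) = (S + 5)*(S + 0) = (5 + S)*S = S*(5 + S))
p(-5)*y + x(3, w(0)) = -5*(5 - 5)*64 + 7/3 = -5*0*64 + 7/3 = 0*64 + 7/3 = 0 + 7/3 = 7/3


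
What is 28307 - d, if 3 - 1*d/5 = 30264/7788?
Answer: 18374118/649 ≈ 28311.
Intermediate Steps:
d = -2875/649 (d = 15 - 151320/7788 = 15 - 5*2522/649 = 15 - 12610/649 = -2875/649 ≈ -4.4299)
28307 - d = 28307 - 1*(-2875/649) = 28307 + 2875/649 = 18374118/649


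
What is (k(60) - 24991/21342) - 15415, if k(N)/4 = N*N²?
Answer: 18110476079/21342 ≈ 8.4858e+5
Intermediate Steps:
k(N) = 4*N³ (k(N) = 4*(N*N²) = 4*N³)
(k(60) - 24991/21342) - 15415 = (4*60³ - 24991/21342) - 15415 = (4*216000 - 24991*1/21342) - 15415 = (864000 - 24991/21342) - 15415 = 18439463009/21342 - 15415 = 18110476079/21342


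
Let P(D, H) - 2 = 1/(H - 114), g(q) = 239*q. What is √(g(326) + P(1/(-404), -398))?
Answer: √79785982/32 ≈ 279.13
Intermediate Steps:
P(D, H) = 2 + 1/(-114 + H) (P(D, H) = 2 + 1/(H - 114) = 2 + 1/(-114 + H))
√(g(326) + P(1/(-404), -398)) = √(239*326 + (-227 + 2*(-398))/(-114 - 398)) = √(77914 + (-227 - 796)/(-512)) = √(77914 - 1/512*(-1023)) = √(77914 + 1023/512) = √(39892991/512) = √79785982/32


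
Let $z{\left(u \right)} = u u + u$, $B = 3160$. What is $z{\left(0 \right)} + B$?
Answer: $3160$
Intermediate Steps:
$z{\left(u \right)} = u + u^{2}$ ($z{\left(u \right)} = u^{2} + u = u + u^{2}$)
$z{\left(0 \right)} + B = 0 \left(1 + 0\right) + 3160 = 0 \cdot 1 + 3160 = 0 + 3160 = 3160$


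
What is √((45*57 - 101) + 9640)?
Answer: 2*√3026 ≈ 110.02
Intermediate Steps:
√((45*57 - 101) + 9640) = √((2565 - 101) + 9640) = √(2464 + 9640) = √12104 = 2*√3026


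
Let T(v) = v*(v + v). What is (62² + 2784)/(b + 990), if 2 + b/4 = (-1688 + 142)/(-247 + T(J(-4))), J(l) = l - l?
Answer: 818558/124369 ≈ 6.5817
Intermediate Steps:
J(l) = 0
T(v) = 2*v² (T(v) = v*(2*v) = 2*v²)
b = 4208/247 (b = -8 + 4*((-1688 + 142)/(-247 + 2*0²)) = -8 + 4*(-1546/(-247 + 2*0)) = -8 + 4*(-1546/(-247 + 0)) = -8 + 4*(-1546/(-247)) = -8 + 4*(-1546*(-1/247)) = -8 + 4*(1546/247) = -8 + 6184/247 = 4208/247 ≈ 17.036)
(62² + 2784)/(b + 990) = (62² + 2784)/(4208/247 + 990) = (3844 + 2784)/(248738/247) = 6628*(247/248738) = 818558/124369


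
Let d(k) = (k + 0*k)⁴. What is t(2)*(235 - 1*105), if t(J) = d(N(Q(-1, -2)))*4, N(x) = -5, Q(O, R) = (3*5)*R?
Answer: 325000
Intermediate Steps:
Q(O, R) = 15*R
d(k) = k⁴ (d(k) = (k + 0)⁴ = k⁴)
t(J) = 2500 (t(J) = (-5)⁴*4 = 625*4 = 2500)
t(2)*(235 - 1*105) = 2500*(235 - 1*105) = 2500*(235 - 105) = 2500*130 = 325000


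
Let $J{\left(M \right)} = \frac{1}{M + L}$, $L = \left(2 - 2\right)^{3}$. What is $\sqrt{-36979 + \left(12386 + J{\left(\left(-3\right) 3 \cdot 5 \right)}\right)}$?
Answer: $\frac{i \sqrt{5533430}}{15} \approx 156.82 i$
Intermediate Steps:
$L = 0$ ($L = 0^{3} = 0$)
$J{\left(M \right)} = \frac{1}{M}$ ($J{\left(M \right)} = \frac{1}{M + 0} = \frac{1}{M}$)
$\sqrt{-36979 + \left(12386 + J{\left(\left(-3\right) 3 \cdot 5 \right)}\right)} = \sqrt{-36979 + \left(12386 + \frac{1}{\left(-3\right) 3 \cdot 5}\right)} = \sqrt{-36979 + \left(12386 + \frac{1}{\left(-9\right) 5}\right)} = \sqrt{-36979 + \left(12386 + \frac{1}{-45}\right)} = \sqrt{-36979 + \left(12386 - \frac{1}{45}\right)} = \sqrt{-36979 + \frac{557369}{45}} = \sqrt{- \frac{1106686}{45}} = \frac{i \sqrt{5533430}}{15}$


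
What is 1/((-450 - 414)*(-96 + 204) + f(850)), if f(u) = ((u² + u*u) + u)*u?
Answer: 1/1228879188 ≈ 8.1375e-10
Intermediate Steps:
f(u) = u*(u + 2*u²) (f(u) = ((u² + u²) + u)*u = (2*u² + u)*u = (u + 2*u²)*u = u*(u + 2*u²))
1/((-450 - 414)*(-96 + 204) + f(850)) = 1/((-450 - 414)*(-96 + 204) + 850²*(1 + 2*850)) = 1/(-864*108 + 722500*(1 + 1700)) = 1/(-93312 + 722500*1701) = 1/(-93312 + 1228972500) = 1/1228879188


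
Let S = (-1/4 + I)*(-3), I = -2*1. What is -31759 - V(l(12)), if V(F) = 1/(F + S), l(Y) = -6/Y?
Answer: -793979/25 ≈ -31759.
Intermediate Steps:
I = -2
S = 27/4 (S = (-1/4 - 2)*(-3) = -9/4*(-3) = 27/4 ≈ 6.7500)
V(F) = 1/(27/4 + F) (V(F) = 1/(F + 27/4) = 1/(27/4 + F))
-31759 - V(l(12)) = -31759 - 4/(27 + 4*(-6/12)) = -31759 - 4/(27 + 4*(-6*1/12)) = -31759 - 4/(27 + 4*(-1/2)) = -31759 - 4/(27 - 2) = -31759 - 4/25 = -793979/25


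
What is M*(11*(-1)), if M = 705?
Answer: -7755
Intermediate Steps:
M*(11*(-1)) = 705*(11*(-1)) = 705*(-11) = -7755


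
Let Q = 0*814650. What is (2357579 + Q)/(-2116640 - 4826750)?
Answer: -2357579/6943390 ≈ -0.33954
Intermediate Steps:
Q = 0
(2357579 + Q)/(-2116640 - 4826750) = (2357579 + 0)/(-2116640 - 4826750) = 2357579/(-6943390) = 2357579*(-1/6943390) = -2357579/6943390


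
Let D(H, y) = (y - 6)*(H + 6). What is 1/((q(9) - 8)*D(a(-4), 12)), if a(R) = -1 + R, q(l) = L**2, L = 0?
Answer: -1/48 ≈ -0.020833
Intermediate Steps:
q(l) = 0 (q(l) = 0**2 = 0)
D(H, y) = (-6 + y)*(6 + H)
1/((q(9) - 8)*D(a(-4), 12)) = 1/((0 - 8)*(-36 - 6*(-1 - 4) + 6*12 + (-1 - 4)*12)) = 1/(-8*(-36 - 6*(-5) + 72 - 5*12)) = 1/(-8*(-36 + 30 + 72 - 60)) = 1/(-8*6) = 1/(-48) = -1/48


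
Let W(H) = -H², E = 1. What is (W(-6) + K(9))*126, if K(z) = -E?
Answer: -4662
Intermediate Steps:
K(z) = -1 (K(z) = -1*1 = -1)
(W(-6) + K(9))*126 = (-1*(-6)² - 1)*126 = (-1*36 - 1)*126 = (-36 - 1)*126 = -37*126 = -4662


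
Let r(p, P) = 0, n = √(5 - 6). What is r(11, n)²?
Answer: 0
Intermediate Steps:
n = I (n = √(-1) = I ≈ 1.0*I)
r(11, n)² = 0² = 0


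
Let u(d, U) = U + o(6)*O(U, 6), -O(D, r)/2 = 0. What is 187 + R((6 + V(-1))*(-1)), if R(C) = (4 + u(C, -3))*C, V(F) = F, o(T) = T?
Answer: 182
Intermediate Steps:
O(D, r) = 0 (O(D, r) = -2*0 = 0)
u(d, U) = U (u(d, U) = U + 6*0 = U + 0 = U)
R(C) = C (R(C) = (4 - 3)*C = 1*C = C)
187 + R((6 + V(-1))*(-1)) = 187 + (6 - 1)*(-1) = 187 + 5*(-1) = 187 - 5 = 182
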